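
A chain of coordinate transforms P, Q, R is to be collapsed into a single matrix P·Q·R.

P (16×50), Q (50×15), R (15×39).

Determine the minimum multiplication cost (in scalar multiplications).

21360

Order (P·(Q·R)): (Q·R): 50×15 by 15×39 → 50×39, cost 50·15·39 = 29250; (P·(Q·R)): 16×50 by 50×39 → 16×39, cost 16·50·39 = 31200; cumulative 60450. Total 60450.
Order ((P·Q)·R): (P·Q): 16×50 by 50×15 → 16×15, cost 16·50·15 = 12000; ((P·Q)·R): 16×15 by 15×39 → 16×39, cost 16·15·39 = 9360; cumulative 21360. Total 21360.
Minimum: 21360.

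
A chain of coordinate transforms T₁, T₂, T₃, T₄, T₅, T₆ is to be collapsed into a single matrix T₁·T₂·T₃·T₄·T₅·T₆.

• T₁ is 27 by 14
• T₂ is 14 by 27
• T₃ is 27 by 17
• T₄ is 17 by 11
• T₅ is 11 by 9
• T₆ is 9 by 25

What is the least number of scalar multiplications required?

18693

Adjacent pairs: T₁T₂ = 27·14·27 = 10206; T₂T₃ = 14·27·17 = 6426; T₃T₄ = 27·17·11 = 5049; T₄T₅ = 17·11·9 = 1683; T₅T₆ = 11·9·25 = 2475.
Length 3: T₁..T₃: k=1: 0+6426+27·14·17=12852; k=2: 10206+0+27·27·17=22599 → min 12852 | T₂..T₄: k=2: 0+5049+14·27·11=9207; k=3: 6426+0+14·17·11=9044 → min 9044 | T₃..T₅: k=3: 0+1683+27·17·9=5814; k=4: 5049+0+27·11·9=7722 → min 5814 | T₄..T₆: k=4: 0+2475+17·11·25=7150; k=5: 1683+0+17·9·25=5508 → min 5508.
Length 4: T₁..T₄: k=1: 0+9044+27·14·11=13202; k=2: 10206+5049+27·27·11=23274; k=3: 12852+0+27·17·11=17901 → min 13202 | T₂..T₅: k=2: 0+5814+14·27·9=9216; k=3: 6426+1683+14·17·9=10251; k=4: 9044+0+14·11·9=10430 → min 9216 | T₃..T₆: k=3: 0+5508+27·17·25=16983; k=4: 5049+2475+27·11·25=14949; k=5: 5814+0+27·9·25=11889 → min 11889.
Length 5: T₁..T₅: k=1: 0+9216+27·14·9=12618; k=2: 10206+5814+27·27·9=22581; k=3: 12852+1683+27·17·9=18666; k=4: 13202+0+27·11·9=15875 → min 12618 | T₂..T₆: k=2: 0+11889+14·27·25=21339; k=3: 6426+5508+14·17·25=17884; k=4: 9044+2475+14·11·25=15369; k=5: 9216+0+14·9·25=12366 → min 12366.
Length 6: T₁..T₆: k=1: 0+12366+27·14·25=21816; k=2: 10206+11889+27·27·25=40320; k=3: 12852+5508+27·17·25=29835; k=4: 13202+2475+27·11·25=23102; k=5: 12618+0+27·9·25=18693 → min 18693.
Optimal order: ((T₁·(T₂·(T₃·(T₄·T₅))))·T₆) with cost 18693.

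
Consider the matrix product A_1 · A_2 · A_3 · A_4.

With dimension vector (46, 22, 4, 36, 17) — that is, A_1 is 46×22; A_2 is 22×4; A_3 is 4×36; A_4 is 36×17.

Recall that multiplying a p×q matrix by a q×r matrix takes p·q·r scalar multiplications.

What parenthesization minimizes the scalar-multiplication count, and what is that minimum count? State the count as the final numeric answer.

9624

Adjacent pairs: A_1A_2 = 46·22·4 = 4048; A_2A_3 = 22·4·36 = 3168; A_3A_4 = 4·36·17 = 2448.
Length 3: A_1..A_3: k=1: 0+3168+46·22·36=39600; k=2: 4048+0+46·4·36=10672 → min 10672 | A_2..A_4: k=2: 0+2448+22·4·17=3944; k=3: 3168+0+22·36·17=16632 → min 3944.
Length 4: A_1..A_4: k=1: 0+3944+46·22·17=21148; k=2: 4048+2448+46·4·17=9624; k=3: 10672+0+46·36·17=38824 → min 9624.
Optimal parenthesization: ((A_1 · A_2) · (A_3 · A_4)) with cost 9624.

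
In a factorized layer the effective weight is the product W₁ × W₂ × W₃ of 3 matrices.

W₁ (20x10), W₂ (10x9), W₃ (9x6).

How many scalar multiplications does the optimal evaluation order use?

Order (W₁ × (W₂ × W₃)): (W₂ × W₃): 10×9 by 9×6 → 10×6, cost 10·9·6 = 540; (W₁ × (W₂ × W₃)): 20×10 by 10×6 → 20×6, cost 20·10·6 = 1200; cumulative 1740. Total 1740.
Order ((W₁ × W₂) × W₃): (W₁ × W₂): 20×10 by 10×9 → 20×9, cost 20·10·9 = 1800; ((W₁ × W₂) × W₃): 20×9 by 9×6 → 20×6, cost 20·9·6 = 1080; cumulative 2880. Total 2880.
Minimum: 1740.

1740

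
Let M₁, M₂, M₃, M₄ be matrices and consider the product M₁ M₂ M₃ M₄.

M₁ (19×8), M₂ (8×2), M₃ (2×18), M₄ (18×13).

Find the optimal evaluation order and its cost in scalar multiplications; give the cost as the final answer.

1266

Adjacent pairs: M₁M₂ = 19·8·2 = 304; M₂M₃ = 8·2·18 = 288; M₃M₄ = 2·18·13 = 468.
Length 3: M₁..M₃: k=1: 0+288+19·8·18=3024; k=2: 304+0+19·2·18=988 → min 988 | M₂..M₄: k=2: 0+468+8·2·13=676; k=3: 288+0+8·18·13=2160 → min 676.
Length 4: M₁..M₄: k=1: 0+676+19·8·13=2652; k=2: 304+468+19·2·13=1266; k=3: 988+0+19·18·13=5434 → min 1266.
Optimal parenthesization: ((M₁ M₂) (M₃ M₄)) with cost 1266.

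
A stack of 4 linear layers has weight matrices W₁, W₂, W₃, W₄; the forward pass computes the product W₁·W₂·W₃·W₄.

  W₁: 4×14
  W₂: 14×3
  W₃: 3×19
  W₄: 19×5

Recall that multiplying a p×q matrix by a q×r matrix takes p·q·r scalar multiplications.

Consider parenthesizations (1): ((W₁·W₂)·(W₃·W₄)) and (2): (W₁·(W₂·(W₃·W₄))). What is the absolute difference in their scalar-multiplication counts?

Order (1) = ((W₁·W₂)·(W₃·W₄)): (W₁·W₂): 4×14 by 14×3 → 4×3, cost 4·14·3 = 168; (W₃·W₄): 3×19 by 19×5 → 3×5, cost 3·19·5 = 285; ((W₁·W₂)·(W₃·W₄)): 4×3 by 3×5 → 4×5, cost 4·3·5 = 60; cumulative 513. Total 513.
Order (2) = (W₁·(W₂·(W₃·W₄))): (W₃·W₄): 3×19 by 19×5 → 3×5, cost 3·19·5 = 285; (W₂·(W₃·W₄)): 14×3 by 3×5 → 14×5, cost 14·3·5 = 210; cumulative 495; (W₁·(W₂·(W₃·W₄))): 4×14 by 14×5 → 4×5, cost 4·14·5 = 280; cumulative 775. Total 775.
Difference: |513 − 775| = 262.

262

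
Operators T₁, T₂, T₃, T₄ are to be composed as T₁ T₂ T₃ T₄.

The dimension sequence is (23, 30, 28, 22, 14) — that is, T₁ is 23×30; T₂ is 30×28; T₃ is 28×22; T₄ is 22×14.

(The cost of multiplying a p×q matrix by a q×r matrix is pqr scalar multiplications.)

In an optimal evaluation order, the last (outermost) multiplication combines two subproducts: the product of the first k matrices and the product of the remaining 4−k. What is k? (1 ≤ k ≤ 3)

1

Adjacent pairs: T₁T₂ = 23·30·28 = 19320; T₂T₃ = 30·28·22 = 18480; T₃T₄ = 28·22·14 = 8624.
Length 3: T₁..T₃: k=1: 0+18480+23·30·22=33660; k=2: 19320+0+23·28·22=33488 → min 33488 | T₂..T₄: k=2: 0+8624+30·28·14=20384; k=3: 18480+0+30·22·14=27720 → min 20384.
Top-level splits: k=1: (T₁..T₁)·(T₂..T₄) → 0+20384+23·30·14 = 30044; k=2: (T₁..T₂)·(T₃..T₄) → 19320+8624+23·28·14 = 36960; k=3: (T₁..T₃)·(T₄..T₄) → 33488+0+23·22·14 = 40572.
Best split is after T₁, i.e. k = 1.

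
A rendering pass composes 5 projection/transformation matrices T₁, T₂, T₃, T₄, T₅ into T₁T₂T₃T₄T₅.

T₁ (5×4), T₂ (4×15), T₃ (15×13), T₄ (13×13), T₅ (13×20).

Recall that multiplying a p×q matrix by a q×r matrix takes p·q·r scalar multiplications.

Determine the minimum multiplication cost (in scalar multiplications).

Adjacent pairs: T₁T₂ = 5·4·15 = 300; T₂T₃ = 4·15·13 = 780; T₃T₄ = 15·13·13 = 2535; T₄T₅ = 13·13·20 = 3380.
Length 3: T₁..T₃: k=1: 0+780+5·4·13=1040; k=2: 300+0+5·15·13=1275 → min 1040 | T₂..T₄: k=2: 0+2535+4·15·13=3315; k=3: 780+0+4·13·13=1456 → min 1456 | T₃..T₅: k=3: 0+3380+15·13·20=7280; k=4: 2535+0+15·13·20=6435 → min 6435.
Length 4: T₁..T₄: k=1: 0+1456+5·4·13=1716; k=2: 300+2535+5·15·13=3810; k=3: 1040+0+5·13·13=1885 → min 1716 | T₂..T₅: k=2: 0+6435+4·15·20=7635; k=3: 780+3380+4·13·20=5200; k=4: 1456+0+4·13·20=2496 → min 2496.
Length 5: T₁..T₅: k=1: 0+2496+5·4·20=2896; k=2: 300+6435+5·15·20=8235; k=3: 1040+3380+5·13·20=5720; k=4: 1716+0+5·13·20=3016 → min 2896.
Optimal order: (T₁(((T₂T₃)T₄)T₅)) with cost 2896.

2896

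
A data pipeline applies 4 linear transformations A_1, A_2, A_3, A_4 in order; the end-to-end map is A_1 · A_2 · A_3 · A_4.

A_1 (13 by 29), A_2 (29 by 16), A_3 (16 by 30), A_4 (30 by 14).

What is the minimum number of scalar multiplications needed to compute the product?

15664

Adjacent pairs: A_1A_2 = 13·29·16 = 6032; A_2A_3 = 29·16·30 = 13920; A_3A_4 = 16·30·14 = 6720.
Length 3: A_1..A_3: k=1: 0+13920+13·29·30=25230; k=2: 6032+0+13·16·30=12272 → min 12272 | A_2..A_4: k=2: 0+6720+29·16·14=13216; k=3: 13920+0+29·30·14=26100 → min 13216.
Length 4: A_1..A_4: k=1: 0+13216+13·29·14=18494; k=2: 6032+6720+13·16·14=15664; k=3: 12272+0+13·30·14=17732 → min 15664.
Optimal order: ((A_1 · A_2) · (A_3 · A_4)) with cost 15664.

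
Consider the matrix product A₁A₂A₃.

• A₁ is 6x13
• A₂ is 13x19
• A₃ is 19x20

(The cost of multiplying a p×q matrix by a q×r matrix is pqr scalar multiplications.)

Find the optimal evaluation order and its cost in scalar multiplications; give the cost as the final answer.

3762

(A₁(A₂A₃)): cost 6500.
((A₁A₂)A₃): cost 3762.
Optimal: ((A₁A₂)A₃) with cost 3762.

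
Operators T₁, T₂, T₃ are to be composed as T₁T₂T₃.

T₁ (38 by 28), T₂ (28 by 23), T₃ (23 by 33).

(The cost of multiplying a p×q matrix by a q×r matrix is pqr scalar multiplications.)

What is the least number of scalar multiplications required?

53314

Order (T₁(T₂T₃)): (T₂T₃): 28×23 by 23×33 → 28×33, cost 28·23·33 = 21252; (T₁(T₂T₃)): 38×28 by 28×33 → 38×33, cost 38·28·33 = 35112; cumulative 56364. Total 56364.
Order ((T₁T₂)T₃): (T₁T₂): 38×28 by 28×23 → 38×23, cost 38·28·23 = 24472; ((T₁T₂)T₃): 38×23 by 23×33 → 38×33, cost 38·23·33 = 28842; cumulative 53314. Total 53314.
Minimum: 53314.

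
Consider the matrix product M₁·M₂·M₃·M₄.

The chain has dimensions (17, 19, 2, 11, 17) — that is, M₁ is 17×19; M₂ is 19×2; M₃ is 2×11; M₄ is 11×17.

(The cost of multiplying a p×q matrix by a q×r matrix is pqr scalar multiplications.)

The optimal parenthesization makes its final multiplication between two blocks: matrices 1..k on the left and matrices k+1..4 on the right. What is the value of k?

Adjacent pairs: M₁M₂ = 17·19·2 = 646; M₂M₃ = 19·2·11 = 418; M₃M₄ = 2·11·17 = 374.
Length 3: M₁..M₃: k=1: 0+418+17·19·11=3971; k=2: 646+0+17·2·11=1020 → min 1020 | M₂..M₄: k=2: 0+374+19·2·17=1020; k=3: 418+0+19·11·17=3971 → min 1020.
Top-level splits: k=1: (M₁..M₁)·(M₂..M₄) → 0+1020+17·19·17 = 6511; k=2: (M₁..M₂)·(M₃..M₄) → 646+374+17·2·17 = 1598; k=3: (M₁..M₃)·(M₄..M₄) → 1020+0+17·11·17 = 4199.
Best split is after M₂, i.e. k = 2.

2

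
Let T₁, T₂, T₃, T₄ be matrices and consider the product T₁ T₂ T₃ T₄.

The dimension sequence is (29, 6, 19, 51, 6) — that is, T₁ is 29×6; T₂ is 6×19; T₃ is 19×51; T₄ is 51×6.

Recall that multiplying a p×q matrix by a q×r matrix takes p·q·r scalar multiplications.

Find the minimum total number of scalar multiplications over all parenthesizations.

Adjacent pairs: T₁T₂ = 29·6·19 = 3306; T₂T₃ = 6·19·51 = 5814; T₃T₄ = 19·51·6 = 5814.
Length 3: T₁..T₃: k=1: 0+5814+29·6·51=14688; k=2: 3306+0+29·19·51=31407 → min 14688 | T₂..T₄: k=2: 0+5814+6·19·6=6498; k=3: 5814+0+6·51·6=7650 → min 6498.
Length 4: T₁..T₄: k=1: 0+6498+29·6·6=7542; k=2: 3306+5814+29·19·6=12426; k=3: 14688+0+29·51·6=23562 → min 7542.
Optimal order: (T₁ (T₂ (T₃ T₄))) with cost 7542.

7542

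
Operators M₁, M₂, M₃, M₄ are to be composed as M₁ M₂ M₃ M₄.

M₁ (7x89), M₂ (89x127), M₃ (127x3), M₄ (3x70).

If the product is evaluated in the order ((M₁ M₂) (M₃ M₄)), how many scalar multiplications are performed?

168021

(M₁ M₂): 7×89 by 89×127 → 7×127, cost 7·89·127 = 79121
(M₃ M₄): 127×3 by 3×70 → 127×70, cost 127·3·70 = 26670
((M₁ M₂) (M₃ M₄)): 7×127 by 127×70 → 7×70, cost 7·127·70 = 62230; cumulative 168021
Total: 168021 scalar multiplications.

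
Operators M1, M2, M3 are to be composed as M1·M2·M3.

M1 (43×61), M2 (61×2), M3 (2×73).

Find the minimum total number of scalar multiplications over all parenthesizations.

11524

Order (M1·(M2·M3)): (M2·M3): 61×2 by 2×73 → 61×73, cost 61·2·73 = 8906; (M1·(M2·M3)): 43×61 by 61×73 → 43×73, cost 43·61·73 = 191479; cumulative 200385. Total 200385.
Order ((M1·M2)·M3): (M1·M2): 43×61 by 61×2 → 43×2, cost 43·61·2 = 5246; ((M1·M2)·M3): 43×2 by 2×73 → 43×73, cost 43·2·73 = 6278; cumulative 11524. Total 11524.
Minimum: 11524.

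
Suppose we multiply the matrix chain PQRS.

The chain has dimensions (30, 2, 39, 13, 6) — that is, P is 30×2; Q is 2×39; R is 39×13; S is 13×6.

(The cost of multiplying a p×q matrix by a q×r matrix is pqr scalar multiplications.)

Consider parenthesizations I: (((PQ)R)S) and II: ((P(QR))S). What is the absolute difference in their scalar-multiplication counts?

Order I = (((PQ)R)S): (PQ): 30×2 by 2×39 → 30×39, cost 30·2·39 = 2340; ((PQ)R): 30×39 by 39×13 → 30×13, cost 30·39·13 = 15210; cumulative 17550; (((PQ)R)S): 30×13 by 13×6 → 30×6, cost 30·13·6 = 2340; cumulative 19890. Total 19890.
Order II = ((P(QR))S): (QR): 2×39 by 39×13 → 2×13, cost 2·39·13 = 1014; (P(QR)): 30×2 by 2×13 → 30×13, cost 30·2·13 = 780; cumulative 1794; ((P(QR))S): 30×13 by 13×6 → 30×6, cost 30·13·6 = 2340; cumulative 4134. Total 4134.
Difference: |19890 − 4134| = 15756.

15756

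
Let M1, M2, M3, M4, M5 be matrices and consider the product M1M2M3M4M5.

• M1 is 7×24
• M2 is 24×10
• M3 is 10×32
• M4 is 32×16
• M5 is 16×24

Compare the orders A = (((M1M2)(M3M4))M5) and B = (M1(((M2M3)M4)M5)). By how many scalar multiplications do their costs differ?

Order A = (((M1M2)(M3M4))M5): (M1M2): 7×24 by 24×10 → 7×10, cost 7·24·10 = 1680; (M3M4): 10×32 by 32×16 → 10×16, cost 10·32·16 = 5120; ((M1M2)(M3M4)): 7×10 by 10×16 → 7×16, cost 7·10·16 = 1120; cumulative 7920; (((M1M2)(M3M4))M5): 7×16 by 16×24 → 7×24, cost 7·16·24 = 2688; cumulative 10608. Total 10608.
Order B = (M1(((M2M3)M4)M5)): (M2M3): 24×10 by 10×32 → 24×32, cost 24·10·32 = 7680; ((M2M3)M4): 24×32 by 32×16 → 24×16, cost 24·32·16 = 12288; cumulative 19968; (((M2M3)M4)M5): 24×16 by 16×24 → 24×24, cost 24·16·24 = 9216; cumulative 29184; (M1(((M2M3)M4)M5)): 7×24 by 24×24 → 7×24, cost 7·24·24 = 4032; cumulative 33216. Total 33216.
Difference: |10608 − 33216| = 22608.

22608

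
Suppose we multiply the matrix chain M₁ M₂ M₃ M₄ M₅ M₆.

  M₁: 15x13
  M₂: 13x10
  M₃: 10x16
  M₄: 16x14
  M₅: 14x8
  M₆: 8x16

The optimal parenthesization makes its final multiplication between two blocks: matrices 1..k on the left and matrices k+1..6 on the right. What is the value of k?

Adjacent pairs: M₁M₂ = 15·13·10 = 1950; M₂M₃ = 13·10·16 = 2080; M₃M₄ = 10·16·14 = 2240; M₄M₅ = 16·14·8 = 1792; M₅M₆ = 14·8·16 = 1792.
Length 3: M₁..M₃: k=1: 0+2080+15·13·16=5200; k=2: 1950+0+15·10·16=4350 → min 4350 | M₂..M₄: k=2: 0+2240+13·10·14=4060; k=3: 2080+0+13·16·14=4992 → min 4060 | M₃..M₅: k=3: 0+1792+10·16·8=3072; k=4: 2240+0+10·14·8=3360 → min 3072 | M₄..M₆: k=4: 0+1792+16·14·16=5376; k=5: 1792+0+16·8·16=3840 → min 3840.
Length 4: M₁..M₄: k=1: 0+4060+15·13·14=6790; k=2: 1950+2240+15·10·14=6290; k=3: 4350+0+15·16·14=7710 → min 6290 | M₂..M₅: k=2: 0+3072+13·10·8=4112; k=3: 2080+1792+13·16·8=5536; k=4: 4060+0+13·14·8=5516 → min 4112 | M₃..M₆: k=3: 0+3840+10·16·16=6400; k=4: 2240+1792+10·14·16=6272; k=5: 3072+0+10·8·16=4352 → min 4352.
Length 5: M₁..M₅: k=1: 0+4112+15·13·8=5672; k=2: 1950+3072+15·10·8=6222; k=3: 4350+1792+15·16·8=8062; k=4: 6290+0+15·14·8=7970 → min 5672 | M₂..M₆: k=2: 0+4352+13·10·16=6432; k=3: 2080+3840+13·16·16=9248; k=4: 4060+1792+13·14·16=8764; k=5: 4112+0+13·8·16=5776 → min 5776.
Top-level splits: k=1: (M₁..M₁)·(M₂..M₆) → 0+5776+15·13·16 = 8896; k=2: (M₁..M₂)·(M₃..M₆) → 1950+4352+15·10·16 = 8702; k=3: (M₁..M₃)·(M₄..M₆) → 4350+3840+15·16·16 = 12030; k=4: (M₁..M₄)·(M₅..M₆) → 6290+1792+15·14·16 = 11442; k=5: (M₁..M₅)·(M₆..M₆) → 5672+0+15·8·16 = 7592.
Best split is after M₅, i.e. k = 5.

5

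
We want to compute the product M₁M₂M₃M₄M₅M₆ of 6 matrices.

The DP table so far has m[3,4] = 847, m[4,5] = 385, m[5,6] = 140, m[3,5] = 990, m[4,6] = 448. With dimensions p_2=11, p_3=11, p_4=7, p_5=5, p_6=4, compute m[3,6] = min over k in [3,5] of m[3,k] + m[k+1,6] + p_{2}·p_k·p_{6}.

m[3,6] = min over k∈[3,5] of m[3,k]+m[k+1,6]+p_{2}·p_k·p_{6}.
k=3: 0 + 448 + 11·11·4 = 932; k=4: 847 + 140 + 11·7·4 = 1295; k=5: 990 + 0 + 11·5·4 = 1210.
Minimum: 932 at k=3.

932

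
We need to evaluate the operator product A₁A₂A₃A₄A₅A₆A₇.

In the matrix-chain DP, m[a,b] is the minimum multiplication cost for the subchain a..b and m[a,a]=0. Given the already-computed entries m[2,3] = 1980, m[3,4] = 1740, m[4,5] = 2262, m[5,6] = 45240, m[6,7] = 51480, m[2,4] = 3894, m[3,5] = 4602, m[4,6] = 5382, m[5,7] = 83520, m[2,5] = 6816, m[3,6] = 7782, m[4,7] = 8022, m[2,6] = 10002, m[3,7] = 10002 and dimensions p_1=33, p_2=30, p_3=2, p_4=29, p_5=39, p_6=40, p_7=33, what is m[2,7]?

12180

m[2,7] = min over k∈[2,6] of m[2,k]+m[k+1,7]+p_{1}·p_k·p_{7}.
k=2: 0 + 10002 + 33·30·33 = 42672; k=3: 1980 + 8022 + 33·2·33 = 12180; k=4: 3894 + 83520 + 33·29·33 = 118995; k=5: 6816 + 51480 + 33·39·33 = 100767; k=6: 10002 + 0 + 33·40·33 = 53562.
Minimum: 12180 at k=3.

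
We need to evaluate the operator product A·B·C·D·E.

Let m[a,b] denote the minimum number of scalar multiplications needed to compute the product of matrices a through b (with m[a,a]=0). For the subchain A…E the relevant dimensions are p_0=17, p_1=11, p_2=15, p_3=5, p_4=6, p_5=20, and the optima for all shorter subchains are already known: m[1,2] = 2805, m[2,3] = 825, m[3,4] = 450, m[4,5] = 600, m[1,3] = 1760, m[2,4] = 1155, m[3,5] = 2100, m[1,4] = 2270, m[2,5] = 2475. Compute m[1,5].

m[1,5] = min over k∈[1,4] of m[1,k]+m[k+1,5]+p_{0}·p_k·p_{5}.
k=1: 0 + 2475 + 17·11·20 = 6215; k=2: 2805 + 2100 + 17·15·20 = 10005; k=3: 1760 + 600 + 17·5·20 = 4060; k=4: 2270 + 0 + 17·6·20 = 4310.
Minimum: 4060 at k=3.

4060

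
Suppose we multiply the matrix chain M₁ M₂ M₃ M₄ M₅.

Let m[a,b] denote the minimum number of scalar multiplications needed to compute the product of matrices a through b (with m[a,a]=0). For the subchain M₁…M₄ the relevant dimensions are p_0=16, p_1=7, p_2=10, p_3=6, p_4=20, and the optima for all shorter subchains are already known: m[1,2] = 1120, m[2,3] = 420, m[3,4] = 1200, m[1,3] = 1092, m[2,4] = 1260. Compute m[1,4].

3012

m[1,4] = min over k∈[1,3] of m[1,k]+m[k+1,4]+p_{0}·p_k·p_{4}.
k=1: 0 + 1260 + 16·7·20 = 3500; k=2: 1120 + 1200 + 16·10·20 = 5520; k=3: 1092 + 0 + 16·6·20 = 3012.
Minimum: 3012 at k=3.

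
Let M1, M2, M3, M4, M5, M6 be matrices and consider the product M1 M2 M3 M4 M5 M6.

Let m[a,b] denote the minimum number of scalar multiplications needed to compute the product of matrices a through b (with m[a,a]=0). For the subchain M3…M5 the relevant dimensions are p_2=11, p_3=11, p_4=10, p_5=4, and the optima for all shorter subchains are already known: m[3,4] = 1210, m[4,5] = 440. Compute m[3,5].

m[3,5] = min over k∈[3,4] of m[3,k]+m[k+1,5]+p_{2}·p_k·p_{5}.
k=3: 0 + 440 + 11·11·4 = 924; k=4: 1210 + 0 + 11·10·4 = 1650.
Minimum: 924 at k=3.

924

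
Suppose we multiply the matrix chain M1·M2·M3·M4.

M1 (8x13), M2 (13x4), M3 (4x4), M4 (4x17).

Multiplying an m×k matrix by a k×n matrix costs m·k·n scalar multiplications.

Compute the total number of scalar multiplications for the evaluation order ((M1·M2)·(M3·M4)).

(M1·M2): 8×13 by 13×4 → 8×4, cost 8·13·4 = 416
(M3·M4): 4×4 by 4×17 → 4×17, cost 4·4·17 = 272
((M1·M2)·(M3·M4)): 8×4 by 4×17 → 8×17, cost 8·4·17 = 544; cumulative 1232
Total: 1232 scalar multiplications.

1232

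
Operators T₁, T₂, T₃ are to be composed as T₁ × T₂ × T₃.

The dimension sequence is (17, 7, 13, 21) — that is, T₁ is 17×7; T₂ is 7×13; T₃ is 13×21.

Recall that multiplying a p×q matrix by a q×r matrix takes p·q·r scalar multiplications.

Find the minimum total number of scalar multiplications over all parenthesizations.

Order (T₁ × (T₂ × T₃)): (T₂ × T₃): 7×13 by 13×21 → 7×21, cost 7·13·21 = 1911; (T₁ × (T₂ × T₃)): 17×7 by 7×21 → 17×21, cost 17·7·21 = 2499; cumulative 4410. Total 4410.
Order ((T₁ × T₂) × T₃): (T₁ × T₂): 17×7 by 7×13 → 17×13, cost 17·7·13 = 1547; ((T₁ × T₂) × T₃): 17×13 by 13×21 → 17×21, cost 17·13·21 = 4641; cumulative 6188. Total 6188.
Minimum: 4410.

4410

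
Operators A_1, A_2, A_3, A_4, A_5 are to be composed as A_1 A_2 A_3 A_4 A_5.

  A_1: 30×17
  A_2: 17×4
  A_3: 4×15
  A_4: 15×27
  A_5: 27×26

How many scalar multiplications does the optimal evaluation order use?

Adjacent pairs: A_1A_2 = 30·17·4 = 2040; A_2A_3 = 17·4·15 = 1020; A_3A_4 = 4·15·27 = 1620; A_4A_5 = 15·27·26 = 10530.
Length 3: A_1..A_3: k=1: 0+1020+30·17·15=8670; k=2: 2040+0+30·4·15=3840 → min 3840 | A_2..A_4: k=2: 0+1620+17·4·27=3456; k=3: 1020+0+17·15·27=7905 → min 3456 | A_3..A_5: k=3: 0+10530+4·15·26=12090; k=4: 1620+0+4·27·26=4428 → min 4428.
Length 4: A_1..A_4: k=1: 0+3456+30·17·27=17226; k=2: 2040+1620+30·4·27=6900; k=3: 3840+0+30·15·27=15990 → min 6900 | A_2..A_5: k=2: 0+4428+17·4·26=6196; k=3: 1020+10530+17·15·26=18180; k=4: 3456+0+17·27·26=15390 → min 6196.
Length 5: A_1..A_5: k=1: 0+6196+30·17·26=19456; k=2: 2040+4428+30·4·26=9588; k=3: 3840+10530+30·15·26=26070; k=4: 6900+0+30·27·26=27960 → min 9588.
Optimal order: ((A_1 A_2) ((A_3 A_4) A_5)) with cost 9588.

9588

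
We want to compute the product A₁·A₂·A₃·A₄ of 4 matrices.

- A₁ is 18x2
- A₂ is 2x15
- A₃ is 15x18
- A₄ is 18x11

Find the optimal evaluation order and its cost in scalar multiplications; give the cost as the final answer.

1332

Adjacent pairs: A₁A₂ = 18·2·15 = 540; A₂A₃ = 2·15·18 = 540; A₃A₄ = 15·18·11 = 2970.
Length 3: A₁..A₃: k=1: 0+540+18·2·18=1188; k=2: 540+0+18·15·18=5400 → min 1188 | A₂..A₄: k=2: 0+2970+2·15·11=3300; k=3: 540+0+2·18·11=936 → min 936.
Length 4: A₁..A₄: k=1: 0+936+18·2·11=1332; k=2: 540+2970+18·15·11=6480; k=3: 1188+0+18·18·11=4752 → min 1332.
Optimal parenthesization: (A₁·((A₂·A₃)·A₄)) with cost 1332.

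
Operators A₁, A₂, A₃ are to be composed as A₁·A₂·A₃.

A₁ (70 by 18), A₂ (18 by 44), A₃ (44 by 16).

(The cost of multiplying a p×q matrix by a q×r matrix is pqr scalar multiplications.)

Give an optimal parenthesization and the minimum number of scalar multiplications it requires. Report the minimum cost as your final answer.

(A₁·(A₂·A₃)): cost 32832.
((A₁·A₂)·A₃): cost 104720.
Optimal: (A₁·(A₂·A₃)) with cost 32832.

32832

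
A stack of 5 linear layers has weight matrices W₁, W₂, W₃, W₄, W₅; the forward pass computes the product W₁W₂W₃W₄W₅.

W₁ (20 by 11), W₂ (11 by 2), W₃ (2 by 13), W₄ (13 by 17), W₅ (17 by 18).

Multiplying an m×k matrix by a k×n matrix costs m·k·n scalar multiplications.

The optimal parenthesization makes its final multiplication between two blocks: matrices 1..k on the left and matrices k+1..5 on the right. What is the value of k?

Adjacent pairs: W₁W₂ = 20·11·2 = 440; W₂W₃ = 11·2·13 = 286; W₃W₄ = 2·13·17 = 442; W₄W₅ = 13·17·18 = 3978.
Length 3: W₁..W₃: k=1: 0+286+20·11·13=3146; k=2: 440+0+20·2·13=960 → min 960 | W₂..W₄: k=2: 0+442+11·2·17=816; k=3: 286+0+11·13·17=2717 → min 816 | W₃..W₅: k=3: 0+3978+2·13·18=4446; k=4: 442+0+2·17·18=1054 → min 1054.
Length 4: W₁..W₄: k=1: 0+816+20·11·17=4556; k=2: 440+442+20·2·17=1562; k=3: 960+0+20·13·17=5380 → min 1562 | W₂..W₅: k=2: 0+1054+11·2·18=1450; k=3: 286+3978+11·13·18=6838; k=4: 816+0+11·17·18=4182 → min 1450.
Top-level splits: k=1: (W₁..W₁)·(W₂..W₅) → 0+1450+20·11·18 = 5410; k=2: (W₁..W₂)·(W₃..W₅) → 440+1054+20·2·18 = 2214; k=3: (W₁..W₃)·(W₄..W₅) → 960+3978+20·13·18 = 9618; k=4: (W₁..W₄)·(W₅..W₅) → 1562+0+20·17·18 = 7682.
Best split is after W₂, i.e. k = 2.

2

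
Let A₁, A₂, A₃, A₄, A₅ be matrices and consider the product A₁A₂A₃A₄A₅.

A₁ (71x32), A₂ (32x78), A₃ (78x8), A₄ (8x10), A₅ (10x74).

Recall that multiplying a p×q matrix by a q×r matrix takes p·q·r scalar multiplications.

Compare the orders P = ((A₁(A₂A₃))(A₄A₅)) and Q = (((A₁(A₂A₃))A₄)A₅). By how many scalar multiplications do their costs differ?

10268

Order P = ((A₁(A₂A₃))(A₄A₅)): (A₂A₃): 32×78 by 78×8 → 32×8, cost 32·78·8 = 19968; (A₁(A₂A₃)): 71×32 by 32×8 → 71×8, cost 71·32·8 = 18176; cumulative 38144; (A₄A₅): 8×10 by 10×74 → 8×74, cost 8·10·74 = 5920; ((A₁(A₂A₃))(A₄A₅)): 71×8 by 8×74 → 71×74, cost 71·8·74 = 42032; cumulative 86096. Total 86096.
Order Q = (((A₁(A₂A₃))A₄)A₅): (A₂A₃): 32×78 by 78×8 → 32×8, cost 32·78·8 = 19968; (A₁(A₂A₃)): 71×32 by 32×8 → 71×8, cost 71·32·8 = 18176; cumulative 38144; ((A₁(A₂A₃))A₄): 71×8 by 8×10 → 71×10, cost 71·8·10 = 5680; cumulative 43824; (((A₁(A₂A₃))A₄)A₅): 71×10 by 10×74 → 71×74, cost 71·10·74 = 52540; cumulative 96364. Total 96364.
Difference: |86096 − 96364| = 10268.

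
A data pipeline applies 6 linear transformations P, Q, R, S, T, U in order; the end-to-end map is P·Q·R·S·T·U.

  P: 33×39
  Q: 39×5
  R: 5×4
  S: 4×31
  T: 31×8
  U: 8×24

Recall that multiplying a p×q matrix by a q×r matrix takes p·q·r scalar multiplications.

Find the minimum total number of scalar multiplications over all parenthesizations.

10856

Adjacent pairs: PQ = 33·39·5 = 6435; QR = 39·5·4 = 780; RS = 5·4·31 = 620; ST = 4·31·8 = 992; TU = 31·8·24 = 5952.
Length 3: P..R: k=1: 0+780+33·39·4=5928; k=2: 6435+0+33·5·4=7095 → min 5928 | Q..S: k=2: 0+620+39·5·31=6665; k=3: 780+0+39·4·31=5616 → min 5616 | R..T: k=3: 0+992+5·4·8=1152; k=4: 620+0+5·31·8=1860 → min 1152 | S..U: k=4: 0+5952+4·31·24=8928; k=5: 992+0+4·8·24=1760 → min 1760.
Length 4: P..S: k=1: 0+5616+33·39·31=45513; k=2: 6435+620+33·5·31=12170; k=3: 5928+0+33·4·31=10020 → min 10020 | Q..T: k=2: 0+1152+39·5·8=2712; k=3: 780+992+39·4·8=3020; k=4: 5616+0+39·31·8=15288 → min 2712 | R..U: k=3: 0+1760+5·4·24=2240; k=4: 620+5952+5·31·24=10292; k=5: 1152+0+5·8·24=2112 → min 2112.
Length 5: P..T: k=1: 0+2712+33·39·8=13008; k=2: 6435+1152+33·5·8=8907; k=3: 5928+992+33·4·8=7976; k=4: 10020+0+33·31·8=18204 → min 7976 | Q..U: k=2: 0+2112+39·5·24=6792; k=3: 780+1760+39·4·24=6284; k=4: 5616+5952+39·31·24=40584; k=5: 2712+0+39·8·24=10200 → min 6284.
Length 6: P..U: k=1: 0+6284+33·39·24=37172; k=2: 6435+2112+33·5·24=12507; k=3: 5928+1760+33·4·24=10856; k=4: 10020+5952+33·31·24=40524; k=5: 7976+0+33·8·24=14312 → min 10856.
Optimal order: ((P·(Q·R))·((S·T)·U)) with cost 10856.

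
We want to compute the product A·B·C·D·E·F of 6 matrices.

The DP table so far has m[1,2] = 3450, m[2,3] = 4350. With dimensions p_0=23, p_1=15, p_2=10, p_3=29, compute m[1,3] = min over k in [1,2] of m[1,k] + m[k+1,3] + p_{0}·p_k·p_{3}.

10120

m[1,3] = min over k∈[1,2] of m[1,k]+m[k+1,3]+p_{0}·p_k·p_{3}.
k=1: 0 + 4350 + 23·15·29 = 14355; k=2: 3450 + 0 + 23·10·29 = 10120.
Minimum: 10120 at k=2.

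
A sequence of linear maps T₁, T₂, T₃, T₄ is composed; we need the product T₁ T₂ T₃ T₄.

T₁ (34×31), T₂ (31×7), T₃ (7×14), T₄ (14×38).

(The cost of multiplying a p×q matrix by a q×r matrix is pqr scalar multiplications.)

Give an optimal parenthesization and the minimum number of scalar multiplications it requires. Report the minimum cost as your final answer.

Adjacent pairs: T₁T₂ = 34·31·7 = 7378; T₂T₃ = 31·7·14 = 3038; T₃T₄ = 7·14·38 = 3724.
Length 3: T₁..T₃: k=1: 0+3038+34·31·14=17794; k=2: 7378+0+34·7·14=10710 → min 10710 | T₂..T₄: k=2: 0+3724+31·7·38=11970; k=3: 3038+0+31·14·38=19530 → min 11970.
Length 4: T₁..T₄: k=1: 0+11970+34·31·38=52022; k=2: 7378+3724+34·7·38=20146; k=3: 10710+0+34·14·38=28798 → min 20146.
Optimal parenthesization: ((T₁ T₂) (T₃ T₄)) with cost 20146.

20146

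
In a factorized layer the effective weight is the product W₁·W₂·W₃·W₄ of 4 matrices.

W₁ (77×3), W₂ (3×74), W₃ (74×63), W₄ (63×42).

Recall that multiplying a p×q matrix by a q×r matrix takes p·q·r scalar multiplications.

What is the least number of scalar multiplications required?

31626

Adjacent pairs: W₁W₂ = 77·3·74 = 17094; W₂W₃ = 3·74·63 = 13986; W₃W₄ = 74·63·42 = 195804.
Length 3: W₁..W₃: k=1: 0+13986+77·3·63=28539; k=2: 17094+0+77·74·63=376068 → min 28539 | W₂..W₄: k=2: 0+195804+3·74·42=205128; k=3: 13986+0+3·63·42=21924 → min 21924.
Length 4: W₁..W₄: k=1: 0+21924+77·3·42=31626; k=2: 17094+195804+77·74·42=452214; k=3: 28539+0+77·63·42=232281 → min 31626.
Optimal order: (W₁·((W₂·W₃)·W₄)) with cost 31626.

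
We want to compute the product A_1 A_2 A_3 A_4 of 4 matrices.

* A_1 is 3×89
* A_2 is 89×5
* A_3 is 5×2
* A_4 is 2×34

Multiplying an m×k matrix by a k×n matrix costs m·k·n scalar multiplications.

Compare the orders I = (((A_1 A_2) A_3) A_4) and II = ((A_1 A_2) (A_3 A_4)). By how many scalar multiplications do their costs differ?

Order I = (((A_1 A_2) A_3) A_4): (A_1 A_2): 3×89 by 89×5 → 3×5, cost 3·89·5 = 1335; ((A_1 A_2) A_3): 3×5 by 5×2 → 3×2, cost 3·5·2 = 30; cumulative 1365; (((A_1 A_2) A_3) A_4): 3×2 by 2×34 → 3×34, cost 3·2·34 = 204; cumulative 1569. Total 1569.
Order II = ((A_1 A_2) (A_3 A_4)): (A_1 A_2): 3×89 by 89×5 → 3×5, cost 3·89·5 = 1335; (A_3 A_4): 5×2 by 2×34 → 5×34, cost 5·2·34 = 340; ((A_1 A_2) (A_3 A_4)): 3×5 by 5×34 → 3×34, cost 3·5·34 = 510; cumulative 2185. Total 2185.
Difference: |1569 − 2185| = 616.

616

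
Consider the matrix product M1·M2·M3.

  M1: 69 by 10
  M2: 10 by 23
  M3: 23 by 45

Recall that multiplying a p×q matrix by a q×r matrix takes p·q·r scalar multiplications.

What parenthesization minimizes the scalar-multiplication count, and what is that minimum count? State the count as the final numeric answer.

(M1·(M2·M3)): cost 41400.
((M1·M2)·M3): cost 87285.
Optimal: (M1·(M2·M3)) with cost 41400.

41400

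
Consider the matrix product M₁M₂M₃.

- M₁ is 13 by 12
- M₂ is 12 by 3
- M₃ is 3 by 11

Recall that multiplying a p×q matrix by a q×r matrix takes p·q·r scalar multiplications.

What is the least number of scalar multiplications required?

Order (M₁(M₂M₃)): (M₂M₃): 12×3 by 3×11 → 12×11, cost 12·3·11 = 396; (M₁(M₂M₃)): 13×12 by 12×11 → 13×11, cost 13·12·11 = 1716; cumulative 2112. Total 2112.
Order ((M₁M₂)M₃): (M₁M₂): 13×12 by 12×3 → 13×3, cost 13·12·3 = 468; ((M₁M₂)M₃): 13×3 by 3×11 → 13×11, cost 13·3·11 = 429; cumulative 897. Total 897.
Minimum: 897.

897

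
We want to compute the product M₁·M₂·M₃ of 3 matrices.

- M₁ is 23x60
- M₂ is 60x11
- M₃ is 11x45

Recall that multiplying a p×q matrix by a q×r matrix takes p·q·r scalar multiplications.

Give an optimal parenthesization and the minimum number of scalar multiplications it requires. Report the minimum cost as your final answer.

26565

(M₁·(M₂·M₃)): cost 91800.
((M₁·M₂)·M₃): cost 26565.
Optimal: ((M₁·M₂)·M₃) with cost 26565.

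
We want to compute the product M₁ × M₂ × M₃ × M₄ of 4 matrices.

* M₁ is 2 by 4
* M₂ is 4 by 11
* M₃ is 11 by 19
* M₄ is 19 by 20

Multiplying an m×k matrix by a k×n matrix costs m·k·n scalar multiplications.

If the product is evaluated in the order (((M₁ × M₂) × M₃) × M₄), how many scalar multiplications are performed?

(M₁ × M₂): 2×4 by 4×11 → 2×11, cost 2·4·11 = 88
((M₁ × M₂) × M₃): 2×11 by 11×19 → 2×19, cost 2·11·19 = 418; cumulative 506
(((M₁ × M₂) × M₃) × M₄): 2×19 by 19×20 → 2×20, cost 2·19·20 = 760; cumulative 1266
Total: 1266 scalar multiplications.

1266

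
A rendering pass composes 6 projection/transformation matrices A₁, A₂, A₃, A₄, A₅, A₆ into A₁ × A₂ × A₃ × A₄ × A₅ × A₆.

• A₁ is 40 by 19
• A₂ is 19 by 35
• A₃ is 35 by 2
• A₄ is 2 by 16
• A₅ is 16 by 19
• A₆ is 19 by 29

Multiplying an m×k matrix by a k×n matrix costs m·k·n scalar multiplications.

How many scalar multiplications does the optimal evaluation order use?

Adjacent pairs: A₁A₂ = 40·19·35 = 26600; A₂A₃ = 19·35·2 = 1330; A₃A₄ = 35·2·16 = 1120; A₄A₅ = 2·16·19 = 608; A₅A₆ = 16·19·29 = 8816.
Length 3: A₁..A₃: k=1: 0+1330+40·19·2=2850; k=2: 26600+0+40·35·2=29400 → min 2850 | A₂..A₄: k=2: 0+1120+19·35·16=11760; k=3: 1330+0+19·2·16=1938 → min 1938 | A₃..A₅: k=3: 0+608+35·2·19=1938; k=4: 1120+0+35·16·19=11760 → min 1938 | A₄..A₆: k=4: 0+8816+2·16·29=9744; k=5: 608+0+2·19·29=1710 → min 1710.
Length 4: A₁..A₄: k=1: 0+1938+40·19·16=14098; k=2: 26600+1120+40·35·16=50120; k=3: 2850+0+40·2·16=4130 → min 4130 | A₂..A₅: k=2: 0+1938+19·35·19=14573; k=3: 1330+608+19·2·19=2660; k=4: 1938+0+19·16·19=7714 → min 2660 | A₃..A₆: k=3: 0+1710+35·2·29=3740; k=4: 1120+8816+35·16·29=26176; k=5: 1938+0+35·19·29=21223 → min 3740.
Length 5: A₁..A₅: k=1: 0+2660+40·19·19=17100; k=2: 26600+1938+40·35·19=55138; k=3: 2850+608+40·2·19=4978; k=4: 4130+0+40·16·19=16290 → min 4978 | A₂..A₆: k=2: 0+3740+19·35·29=23025; k=3: 1330+1710+19·2·29=4142; k=4: 1938+8816+19·16·29=19570; k=5: 2660+0+19·19·29=13129 → min 4142.
Length 6: A₁..A₆: k=1: 0+4142+40·19·29=26182; k=2: 26600+3740+40·35·29=70940; k=3: 2850+1710+40·2·29=6880; k=4: 4130+8816+40·16·29=31506; k=5: 4978+0+40·19·29=27018 → min 6880.
Optimal order: ((A₁ × (A₂ × A₃)) × ((A₄ × A₅) × A₆)) with cost 6880.

6880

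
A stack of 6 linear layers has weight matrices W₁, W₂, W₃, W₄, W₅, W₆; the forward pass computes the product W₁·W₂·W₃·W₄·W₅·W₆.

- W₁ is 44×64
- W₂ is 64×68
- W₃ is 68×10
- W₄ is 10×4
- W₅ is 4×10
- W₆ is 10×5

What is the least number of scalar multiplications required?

32472

Adjacent pairs: W₁W₂ = 44·64·68 = 191488; W₂W₃ = 64·68·10 = 43520; W₃W₄ = 68·10·4 = 2720; W₄W₅ = 10·4·10 = 400; W₅W₆ = 4·10·5 = 200.
Length 3: W₁..W₃: k=1: 0+43520+44·64·10=71680; k=2: 191488+0+44·68·10=221408 → min 71680 | W₂..W₄: k=2: 0+2720+64·68·4=20128; k=3: 43520+0+64·10·4=46080 → min 20128 | W₃..W₅: k=3: 0+400+68·10·10=7200; k=4: 2720+0+68·4·10=5440 → min 5440 | W₄..W₆: k=4: 0+200+10·4·5=400; k=5: 400+0+10·10·5=900 → min 400.
Length 4: W₁..W₄: k=1: 0+20128+44·64·4=31392; k=2: 191488+2720+44·68·4=206176; k=3: 71680+0+44·10·4=73440 → min 31392 | W₂..W₅: k=2: 0+5440+64·68·10=48960; k=3: 43520+400+64·10·10=50320; k=4: 20128+0+64·4·10=22688 → min 22688 | W₃..W₆: k=3: 0+400+68·10·5=3800; k=4: 2720+200+68·4·5=4280; k=5: 5440+0+68·10·5=8840 → min 3800.
Length 5: W₁..W₅: k=1: 0+22688+44·64·10=50848; k=2: 191488+5440+44·68·10=226848; k=3: 71680+400+44·10·10=76480; k=4: 31392+0+44·4·10=33152 → min 33152 | W₂..W₆: k=2: 0+3800+64·68·5=25560; k=3: 43520+400+64·10·5=47120; k=4: 20128+200+64·4·5=21608; k=5: 22688+0+64·10·5=25888 → min 21608.
Length 6: W₁..W₆: k=1: 0+21608+44·64·5=35688; k=2: 191488+3800+44·68·5=210248; k=3: 71680+400+44·10·5=74280; k=4: 31392+200+44·4·5=32472; k=5: 33152+0+44·10·5=35352 → min 32472.
Optimal order: ((W₁·(W₂·(W₃·W₄)))·(W₅·W₆)) with cost 32472.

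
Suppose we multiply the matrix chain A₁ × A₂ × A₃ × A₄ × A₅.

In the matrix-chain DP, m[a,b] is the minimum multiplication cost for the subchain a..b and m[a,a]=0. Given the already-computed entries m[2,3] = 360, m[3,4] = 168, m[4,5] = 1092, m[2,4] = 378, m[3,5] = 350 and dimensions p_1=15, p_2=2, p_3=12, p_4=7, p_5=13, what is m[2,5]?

m[2,5] = min over k∈[2,4] of m[2,k]+m[k+1,5]+p_{1}·p_k·p_{5}.
k=2: 0 + 350 + 15·2·13 = 740; k=3: 360 + 1092 + 15·12·13 = 3792; k=4: 378 + 0 + 15·7·13 = 1743.
Minimum: 740 at k=2.

740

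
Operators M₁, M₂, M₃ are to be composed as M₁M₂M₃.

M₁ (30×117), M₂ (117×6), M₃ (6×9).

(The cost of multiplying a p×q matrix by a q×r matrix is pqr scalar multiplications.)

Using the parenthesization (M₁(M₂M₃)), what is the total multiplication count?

(M₂M₃): 117×6 by 6×9 → 117×9, cost 117·6·9 = 6318
(M₁(M₂M₃)): 30×117 by 117×9 → 30×9, cost 30·117·9 = 31590; cumulative 37908
Total: 37908 scalar multiplications.

37908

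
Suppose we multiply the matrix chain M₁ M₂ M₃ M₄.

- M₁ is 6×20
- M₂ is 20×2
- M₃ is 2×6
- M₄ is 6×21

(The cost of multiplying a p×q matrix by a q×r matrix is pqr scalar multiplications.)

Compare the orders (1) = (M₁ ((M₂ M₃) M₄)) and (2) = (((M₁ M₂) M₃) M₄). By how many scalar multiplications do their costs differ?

Order (1) = (M₁ ((M₂ M₃) M₄)): (M₂ M₃): 20×2 by 2×6 → 20×6, cost 20·2·6 = 240; ((M₂ M₃) M₄): 20×6 by 6×21 → 20×21, cost 20·6·21 = 2520; cumulative 2760; (M₁ ((M₂ M₃) M₄)): 6×20 by 20×21 → 6×21, cost 6·20·21 = 2520; cumulative 5280. Total 5280.
Order (2) = (((M₁ M₂) M₃) M₄): (M₁ M₂): 6×20 by 20×2 → 6×2, cost 6·20·2 = 240; ((M₁ M₂) M₃): 6×2 by 2×6 → 6×6, cost 6·2·6 = 72; cumulative 312; (((M₁ M₂) M₃) M₄): 6×6 by 6×21 → 6×21, cost 6·6·21 = 756; cumulative 1068. Total 1068.
Difference: |5280 − 1068| = 4212.

4212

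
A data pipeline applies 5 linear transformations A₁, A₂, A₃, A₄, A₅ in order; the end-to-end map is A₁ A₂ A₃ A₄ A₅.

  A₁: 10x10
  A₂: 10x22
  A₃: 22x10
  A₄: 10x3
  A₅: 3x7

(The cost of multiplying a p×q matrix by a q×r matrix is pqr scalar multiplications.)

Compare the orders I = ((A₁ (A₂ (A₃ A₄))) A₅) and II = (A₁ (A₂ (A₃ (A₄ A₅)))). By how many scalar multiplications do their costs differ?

2160

Order I = ((A₁ (A₂ (A₃ A₄))) A₅): (A₃ A₄): 22×10 by 10×3 → 22×3, cost 22·10·3 = 660; (A₂ (A₃ A₄)): 10×22 by 22×3 → 10×3, cost 10·22·3 = 660; cumulative 1320; (A₁ (A₂ (A₃ A₄))): 10×10 by 10×3 → 10×3, cost 10·10·3 = 300; cumulative 1620; ((A₁ (A₂ (A₃ A₄))) A₅): 10×3 by 3×7 → 10×7, cost 10·3·7 = 210; cumulative 1830. Total 1830.
Order II = (A₁ (A₂ (A₃ (A₄ A₅)))): (A₄ A₅): 10×3 by 3×7 → 10×7, cost 10·3·7 = 210; (A₃ (A₄ A₅)): 22×10 by 10×7 → 22×7, cost 22·10·7 = 1540; cumulative 1750; (A₂ (A₃ (A₄ A₅))): 10×22 by 22×7 → 10×7, cost 10·22·7 = 1540; cumulative 3290; (A₁ (A₂ (A₃ (A₄ A₅)))): 10×10 by 10×7 → 10×7, cost 10·10·7 = 700; cumulative 3990. Total 3990.
Difference: |1830 − 3990| = 2160.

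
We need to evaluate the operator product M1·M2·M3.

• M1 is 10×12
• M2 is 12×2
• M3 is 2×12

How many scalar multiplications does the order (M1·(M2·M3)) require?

1728

(M2·M3): 12×2 by 2×12 → 12×12, cost 12·2·12 = 288
(M1·(M2·M3)): 10×12 by 12×12 → 10×12, cost 10·12·12 = 1440; cumulative 1728
Total: 1728 scalar multiplications.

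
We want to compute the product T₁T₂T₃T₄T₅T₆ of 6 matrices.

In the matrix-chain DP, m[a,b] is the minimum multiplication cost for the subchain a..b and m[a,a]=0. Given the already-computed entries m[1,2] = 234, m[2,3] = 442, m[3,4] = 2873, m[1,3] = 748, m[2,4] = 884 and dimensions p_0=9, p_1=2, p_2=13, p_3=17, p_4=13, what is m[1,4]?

1118

m[1,4] = min over k∈[1,3] of m[1,k]+m[k+1,4]+p_{0}·p_k·p_{4}.
k=1: 0 + 884 + 9·2·13 = 1118; k=2: 234 + 2873 + 9·13·13 = 4628; k=3: 748 + 0 + 9·17·13 = 2737.
Minimum: 1118 at k=1.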